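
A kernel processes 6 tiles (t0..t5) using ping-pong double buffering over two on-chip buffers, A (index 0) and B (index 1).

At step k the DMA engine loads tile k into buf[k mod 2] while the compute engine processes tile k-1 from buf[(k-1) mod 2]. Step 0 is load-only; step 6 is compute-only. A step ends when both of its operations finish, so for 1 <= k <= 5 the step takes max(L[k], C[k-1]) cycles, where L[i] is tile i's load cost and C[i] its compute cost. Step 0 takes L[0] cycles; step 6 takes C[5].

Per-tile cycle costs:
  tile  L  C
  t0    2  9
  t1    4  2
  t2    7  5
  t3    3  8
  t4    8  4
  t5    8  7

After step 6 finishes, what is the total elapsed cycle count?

[0] DMA t0→A (2c) ∥ CU idle ⇒ 2c, clock 2
[1] DMA t1→B (4c) ∥ CU A:t0 (9c) ⇒ 9c, clock 11
[2] DMA t2→A (7c) ∥ CU B:t1 (2c) ⇒ 7c, clock 18
[3] DMA t3→B (3c) ∥ CU A:t2 (5c) ⇒ 5c, clock 23
[4] DMA t4→A (8c) ∥ CU B:t3 (8c) ⇒ 8c, clock 31
[5] DMA t5→B (8c) ∥ CU A:t4 (4c) ⇒ 8c, clock 39
[6] DMA idle ∥ CU B:t5 (7c) ⇒ 7c, clock 46

end_cycle[6] = 46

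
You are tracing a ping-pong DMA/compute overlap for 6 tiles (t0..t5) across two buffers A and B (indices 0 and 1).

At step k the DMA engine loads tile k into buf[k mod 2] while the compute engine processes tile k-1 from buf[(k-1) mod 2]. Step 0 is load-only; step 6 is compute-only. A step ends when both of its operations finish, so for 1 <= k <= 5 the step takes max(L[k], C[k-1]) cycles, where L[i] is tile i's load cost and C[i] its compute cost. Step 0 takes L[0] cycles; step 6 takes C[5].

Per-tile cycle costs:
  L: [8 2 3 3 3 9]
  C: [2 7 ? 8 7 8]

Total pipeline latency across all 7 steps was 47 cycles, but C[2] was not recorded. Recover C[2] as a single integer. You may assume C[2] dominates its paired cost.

step 0 = dur = L[0]=8 = 8
step 1 = dur = max(L[1]=2, C[0]=2) = 2
step 2 = dur = max(L[2]=3, C[1]=7) = 7
step 3 = dur = max(L[3]=3, C[2]=?) = C[2]  (unknown; binding)
step 4 = dur = max(L[4]=3, C[3]=8) = 8
step 5 = dur = max(L[5]=9, C[4]=7) = 9
step 6 = dur = C[5]=8 = 8
sum of known step durations = 42
dur[3] = total - known = 47 - 42 = 5
C[2] is the binding max in step 3, so C[2] = dur[3] = 5

C[2] = 5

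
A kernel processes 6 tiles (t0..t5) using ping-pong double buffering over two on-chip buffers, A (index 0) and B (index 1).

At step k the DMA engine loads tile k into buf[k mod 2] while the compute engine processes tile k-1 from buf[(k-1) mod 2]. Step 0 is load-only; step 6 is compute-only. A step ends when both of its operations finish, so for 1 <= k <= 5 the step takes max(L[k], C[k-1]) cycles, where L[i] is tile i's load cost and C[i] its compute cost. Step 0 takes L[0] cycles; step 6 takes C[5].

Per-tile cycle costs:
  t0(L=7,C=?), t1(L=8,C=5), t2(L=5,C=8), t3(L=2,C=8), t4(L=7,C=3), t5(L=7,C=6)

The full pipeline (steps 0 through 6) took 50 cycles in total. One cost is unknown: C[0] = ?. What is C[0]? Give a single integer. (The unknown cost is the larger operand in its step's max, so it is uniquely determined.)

step 0 → dur = L[0]=7 = 7
step 1 → dur = max(L[1]=8, C[0]=?) = C[0]  (unknown; binding)
step 2 → dur = max(L[2]=5, C[1]=5) = 5
step 3 → dur = max(L[3]=2, C[2]=8) = 8
step 4 → dur = max(L[4]=7, C[3]=8) = 8
step 5 → dur = max(L[5]=7, C[4]=3) = 7
step 6 → dur = C[5]=6 = 6
sum of known step durations = 41
dur[1] = total - known = 50 - 41 = 9
C[0] is the binding max in step 1, so C[0] = dur[1] = 9

C[0] = 9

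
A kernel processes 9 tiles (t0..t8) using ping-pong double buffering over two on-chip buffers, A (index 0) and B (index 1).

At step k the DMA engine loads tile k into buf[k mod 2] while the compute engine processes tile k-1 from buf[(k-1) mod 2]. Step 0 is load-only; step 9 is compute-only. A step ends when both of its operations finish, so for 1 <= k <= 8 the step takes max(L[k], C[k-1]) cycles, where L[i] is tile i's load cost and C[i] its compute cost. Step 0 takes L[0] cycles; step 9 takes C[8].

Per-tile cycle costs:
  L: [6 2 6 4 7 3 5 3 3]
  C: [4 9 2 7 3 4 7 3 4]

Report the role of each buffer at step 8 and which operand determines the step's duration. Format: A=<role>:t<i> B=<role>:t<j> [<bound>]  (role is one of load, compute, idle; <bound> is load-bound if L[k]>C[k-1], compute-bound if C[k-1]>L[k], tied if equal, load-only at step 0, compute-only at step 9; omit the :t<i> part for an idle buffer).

step 8: A=load:t8 B=compute:t7 [tied]

  0. 6=6c; end=6; A:t0 B:-
  1. max(2,4)=4c; end=10; A:t0 B:t1
  2. max(6,9)=9c; end=19; A:t2 B:t1
  3. max(4,2)=4c; end=23; A:t2 B:t3
  4. max(7,7)=7c; end=30; A:t4 B:t3
  5. max(3,3)=3c; end=33; A:t4 B:t5
  6. max(5,4)=5c; end=38; A:t6 B:t5
  7. max(3,7)=7c; end=45; A:t6 B:t7
  8. max(3,3)=3c; end=48; A:t8 B:t7
  9. 4=4c; end=52; A:t8 B:t7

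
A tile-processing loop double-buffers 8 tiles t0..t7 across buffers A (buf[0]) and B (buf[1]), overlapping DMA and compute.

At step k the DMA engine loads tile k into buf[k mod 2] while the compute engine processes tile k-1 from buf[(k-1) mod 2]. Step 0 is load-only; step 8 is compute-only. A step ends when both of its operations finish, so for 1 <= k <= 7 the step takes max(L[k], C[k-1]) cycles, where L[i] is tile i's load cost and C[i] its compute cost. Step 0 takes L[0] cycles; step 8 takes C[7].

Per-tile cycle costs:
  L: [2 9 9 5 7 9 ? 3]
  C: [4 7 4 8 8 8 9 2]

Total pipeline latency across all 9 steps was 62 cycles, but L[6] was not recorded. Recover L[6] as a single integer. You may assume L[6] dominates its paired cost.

L[6] = 9

step 0 → dur = L[0]=2 = 2
step 1 → dur = max(L[1]=9, C[0]=4) = 9
step 2 → dur = max(L[2]=9, C[1]=7) = 9
step 3 → dur = max(L[3]=5, C[2]=4) = 5
step 4 → dur = max(L[4]=7, C[3]=8) = 8
step 5 → dur = max(L[5]=9, C[4]=8) = 9
step 6 → dur = max(L[6]=?, C[5]=8) = L[6]  (unknown; binding)
step 7 → dur = max(L[7]=3, C[6]=9) = 9
step 8 → dur = C[7]=2 = 2
sum of known step durations = 53
dur[6] = total - known = 62 - 53 = 9
L[6] is the binding max in step 6, so L[6] = dur[6] = 9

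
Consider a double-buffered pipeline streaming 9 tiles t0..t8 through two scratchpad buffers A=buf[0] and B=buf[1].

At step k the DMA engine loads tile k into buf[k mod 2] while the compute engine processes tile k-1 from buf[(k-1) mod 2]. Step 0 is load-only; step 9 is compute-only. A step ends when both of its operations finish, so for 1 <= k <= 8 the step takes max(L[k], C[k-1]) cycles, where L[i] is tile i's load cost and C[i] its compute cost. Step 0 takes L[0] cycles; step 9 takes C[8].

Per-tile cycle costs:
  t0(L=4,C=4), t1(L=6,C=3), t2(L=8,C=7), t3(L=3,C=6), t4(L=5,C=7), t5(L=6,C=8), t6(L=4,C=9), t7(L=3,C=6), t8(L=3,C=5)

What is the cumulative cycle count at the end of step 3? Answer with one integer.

end_cycle[3] = 25

step 0: L[0]=4 → dur=4, Σ=4 | A=load:t0 B=idle [load-only]
step 1: L[1]=6 C[0]=4 → dur=6, Σ=10 | A=compute:t0 B=load:t1 [load-bound]
step 2: L[2]=8 C[1]=3 → dur=8, Σ=18 | A=load:t2 B=compute:t1 [load-bound]
step 3: L[3]=3 C[2]=7 → dur=7, Σ=25 | A=compute:t2 B=load:t3 [compute-bound]
step 4: L[4]=5 C[3]=6 → dur=6, Σ=31 | A=load:t4 B=compute:t3 [compute-bound]
step 5: L[5]=6 C[4]=7 → dur=7, Σ=38 | A=compute:t4 B=load:t5 [compute-bound]
step 6: L[6]=4 C[5]=8 → dur=8, Σ=46 | A=load:t6 B=compute:t5 [compute-bound]
step 7: L[7]=3 C[6]=9 → dur=9, Σ=55 | A=compute:t6 B=load:t7 [compute-bound]
step 8: L[8]=3 C[7]=6 → dur=6, Σ=61 | A=load:t8 B=compute:t7 [compute-bound]
step 9: C[8]=5 → dur=5, Σ=66 | A=compute:t8 B=idle [compute-only]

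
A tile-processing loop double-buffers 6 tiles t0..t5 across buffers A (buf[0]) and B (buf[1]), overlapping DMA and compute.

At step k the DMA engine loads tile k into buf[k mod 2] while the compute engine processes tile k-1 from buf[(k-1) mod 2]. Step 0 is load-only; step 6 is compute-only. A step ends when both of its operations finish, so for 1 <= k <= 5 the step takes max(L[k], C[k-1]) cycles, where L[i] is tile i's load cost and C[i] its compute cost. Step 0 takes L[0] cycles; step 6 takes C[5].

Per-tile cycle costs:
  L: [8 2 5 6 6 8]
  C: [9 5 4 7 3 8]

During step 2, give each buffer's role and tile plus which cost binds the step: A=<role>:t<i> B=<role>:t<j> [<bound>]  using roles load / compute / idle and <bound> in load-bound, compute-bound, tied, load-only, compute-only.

[0] DMA t0→A (8c) ∥ CU idle ⇒ 8c, clock 8
[1] DMA t1→B (2c) ∥ CU A:t0 (9c) ⇒ 9c, clock 17
[2] DMA t2→A (5c) ∥ CU B:t1 (5c) ⇒ 5c, clock 22
[3] DMA t3→B (6c) ∥ CU A:t2 (4c) ⇒ 6c, clock 28
[4] DMA t4→A (6c) ∥ CU B:t3 (7c) ⇒ 7c, clock 35
[5] DMA t5→B (8c) ∥ CU A:t4 (3c) ⇒ 8c, clock 43
[6] DMA idle ∥ CU B:t5 (8c) ⇒ 8c, clock 51

step 2: A=load:t2 B=compute:t1 [tied]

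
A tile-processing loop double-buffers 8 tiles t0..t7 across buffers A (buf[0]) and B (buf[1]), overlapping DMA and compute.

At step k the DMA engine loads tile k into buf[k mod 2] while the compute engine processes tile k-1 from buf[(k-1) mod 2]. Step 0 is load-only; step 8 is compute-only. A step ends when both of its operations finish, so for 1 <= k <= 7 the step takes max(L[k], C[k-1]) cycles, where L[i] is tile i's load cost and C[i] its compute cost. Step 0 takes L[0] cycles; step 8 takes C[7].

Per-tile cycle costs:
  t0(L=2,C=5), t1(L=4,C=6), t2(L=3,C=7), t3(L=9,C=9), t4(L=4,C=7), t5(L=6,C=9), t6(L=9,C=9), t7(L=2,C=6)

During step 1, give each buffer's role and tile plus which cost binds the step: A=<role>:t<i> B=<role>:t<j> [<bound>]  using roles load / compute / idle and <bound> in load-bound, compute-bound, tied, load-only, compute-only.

step 1: A=compute:t0 B=load:t1 [compute-bound]

k=0 load=t0/2c comp=- wait=2 total=2
k=1 load=t1/4c comp=t0/5c wait=5 total=7
k=2 load=t2/3c comp=t1/6c wait=6 total=13
k=3 load=t3/9c comp=t2/7c wait=9 total=22
k=4 load=t4/4c comp=t3/9c wait=9 total=31
k=5 load=t5/6c comp=t4/7c wait=7 total=38
k=6 load=t6/9c comp=t5/9c wait=9 total=47
k=7 load=t7/2c comp=t6/9c wait=9 total=56
k=8 load=- comp=t7/6c wait=6 total=62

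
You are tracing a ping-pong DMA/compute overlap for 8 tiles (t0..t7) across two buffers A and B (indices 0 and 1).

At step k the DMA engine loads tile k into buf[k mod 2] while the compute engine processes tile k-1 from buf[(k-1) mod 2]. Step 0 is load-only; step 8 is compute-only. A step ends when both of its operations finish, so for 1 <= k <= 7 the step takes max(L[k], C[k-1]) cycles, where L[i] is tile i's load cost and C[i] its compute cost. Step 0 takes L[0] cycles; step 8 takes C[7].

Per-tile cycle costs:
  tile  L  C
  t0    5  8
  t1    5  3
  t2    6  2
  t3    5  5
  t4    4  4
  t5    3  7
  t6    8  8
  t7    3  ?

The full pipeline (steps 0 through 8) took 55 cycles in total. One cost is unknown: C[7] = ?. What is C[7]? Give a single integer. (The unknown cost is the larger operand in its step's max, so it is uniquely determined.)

step 0: dur = L[0]=5 = 5
step 1: dur = max(L[1]=5, C[0]=8) = 8
step 2: dur = max(L[2]=6, C[1]=3) = 6
step 3: dur = max(L[3]=5, C[2]=2) = 5
step 4: dur = max(L[4]=4, C[3]=5) = 5
step 5: dur = max(L[5]=3, C[4]=4) = 4
step 6: dur = max(L[6]=8, C[5]=7) = 8
step 7: dur = max(L[7]=3, C[6]=8) = 8
step 8: dur = C[7]=? = C[7]  (unknown; binding)
sum of known step durations = 49
dur[8] = total - known = 55 - 49 = 6
C[7] is the binding max in step 8, so C[7] = dur[8] = 6

C[7] = 6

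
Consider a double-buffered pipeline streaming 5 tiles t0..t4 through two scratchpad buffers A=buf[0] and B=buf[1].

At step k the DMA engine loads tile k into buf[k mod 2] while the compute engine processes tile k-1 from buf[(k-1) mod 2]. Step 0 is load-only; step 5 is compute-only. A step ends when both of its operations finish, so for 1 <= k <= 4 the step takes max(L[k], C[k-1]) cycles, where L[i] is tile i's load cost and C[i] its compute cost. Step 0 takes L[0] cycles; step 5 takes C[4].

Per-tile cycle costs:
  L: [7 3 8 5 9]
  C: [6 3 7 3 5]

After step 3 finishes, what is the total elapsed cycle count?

[0] DMA t0→A (7c) ∥ CU idle ⇒ 7c, clock 7
[1] DMA t1→B (3c) ∥ CU A:t0 (6c) ⇒ 6c, clock 13
[2] DMA t2→A (8c) ∥ CU B:t1 (3c) ⇒ 8c, clock 21
[3] DMA t3→B (5c) ∥ CU A:t2 (7c) ⇒ 7c, clock 28
[4] DMA t4→A (9c) ∥ CU B:t3 (3c) ⇒ 9c, clock 37
[5] DMA idle ∥ CU A:t4 (5c) ⇒ 5c, clock 42

end_cycle[3] = 28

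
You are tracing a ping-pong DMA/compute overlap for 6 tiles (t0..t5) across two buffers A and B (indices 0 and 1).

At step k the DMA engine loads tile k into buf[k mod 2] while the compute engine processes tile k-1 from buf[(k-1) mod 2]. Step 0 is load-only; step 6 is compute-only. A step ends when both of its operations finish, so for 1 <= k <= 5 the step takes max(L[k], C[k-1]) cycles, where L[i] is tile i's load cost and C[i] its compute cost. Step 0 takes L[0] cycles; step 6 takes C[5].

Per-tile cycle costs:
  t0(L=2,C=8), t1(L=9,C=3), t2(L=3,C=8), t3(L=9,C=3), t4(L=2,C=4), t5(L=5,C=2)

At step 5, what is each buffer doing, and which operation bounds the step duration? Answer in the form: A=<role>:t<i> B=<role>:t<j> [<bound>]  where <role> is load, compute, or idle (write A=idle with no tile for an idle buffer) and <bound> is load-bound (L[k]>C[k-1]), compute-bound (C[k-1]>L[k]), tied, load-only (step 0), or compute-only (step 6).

[0] DMA t0→A (2c) ∥ CU idle ⇒ 2c, clock 2
[1] DMA t1→B (9c) ∥ CU A:t0 (8c) ⇒ 9c, clock 11
[2] DMA t2→A (3c) ∥ CU B:t1 (3c) ⇒ 3c, clock 14
[3] DMA t3→B (9c) ∥ CU A:t2 (8c) ⇒ 9c, clock 23
[4] DMA t4→A (2c) ∥ CU B:t3 (3c) ⇒ 3c, clock 26
[5] DMA t5→B (5c) ∥ CU A:t4 (4c) ⇒ 5c, clock 31
[6] DMA idle ∥ CU B:t5 (2c) ⇒ 2c, clock 33

step 5: A=compute:t4 B=load:t5 [load-bound]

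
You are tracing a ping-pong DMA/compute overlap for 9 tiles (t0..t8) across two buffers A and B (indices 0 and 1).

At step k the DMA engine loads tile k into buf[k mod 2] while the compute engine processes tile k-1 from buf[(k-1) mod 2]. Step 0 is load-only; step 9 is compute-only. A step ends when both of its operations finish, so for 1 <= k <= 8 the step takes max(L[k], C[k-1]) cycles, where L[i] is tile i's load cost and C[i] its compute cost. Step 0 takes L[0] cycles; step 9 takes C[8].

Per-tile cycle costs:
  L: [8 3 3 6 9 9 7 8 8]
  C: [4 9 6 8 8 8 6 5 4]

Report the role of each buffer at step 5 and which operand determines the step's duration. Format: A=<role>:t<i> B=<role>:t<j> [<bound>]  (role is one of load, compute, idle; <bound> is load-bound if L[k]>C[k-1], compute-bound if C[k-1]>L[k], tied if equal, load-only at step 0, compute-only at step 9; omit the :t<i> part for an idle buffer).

[0] DMA t0→A (8c) ∥ CU idle ⇒ 8c, clock 8
[1] DMA t1→B (3c) ∥ CU A:t0 (4c) ⇒ 4c, clock 12
[2] DMA t2→A (3c) ∥ CU B:t1 (9c) ⇒ 9c, clock 21
[3] DMA t3→B (6c) ∥ CU A:t2 (6c) ⇒ 6c, clock 27
[4] DMA t4→A (9c) ∥ CU B:t3 (8c) ⇒ 9c, clock 36
[5] DMA t5→B (9c) ∥ CU A:t4 (8c) ⇒ 9c, clock 45
[6] DMA t6→A (7c) ∥ CU B:t5 (8c) ⇒ 8c, clock 53
[7] DMA t7→B (8c) ∥ CU A:t6 (6c) ⇒ 8c, clock 61
[8] DMA t8→A (8c) ∥ CU B:t7 (5c) ⇒ 8c, clock 69
[9] DMA idle ∥ CU A:t8 (4c) ⇒ 4c, clock 73

step 5: A=compute:t4 B=load:t5 [load-bound]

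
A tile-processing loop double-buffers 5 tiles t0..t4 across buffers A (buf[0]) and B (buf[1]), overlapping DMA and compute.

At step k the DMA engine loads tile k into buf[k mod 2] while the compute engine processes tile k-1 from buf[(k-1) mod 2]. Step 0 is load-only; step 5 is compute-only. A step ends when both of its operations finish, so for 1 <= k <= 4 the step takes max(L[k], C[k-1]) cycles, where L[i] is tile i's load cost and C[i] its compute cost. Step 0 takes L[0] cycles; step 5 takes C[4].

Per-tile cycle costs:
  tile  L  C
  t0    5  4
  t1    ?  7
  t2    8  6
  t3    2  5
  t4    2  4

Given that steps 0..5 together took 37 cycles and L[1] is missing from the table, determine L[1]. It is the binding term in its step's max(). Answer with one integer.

step 0 = dur = L[0]=5 = 5
step 1 = dur = max(L[1]=?, C[0]=4) = L[1]  (unknown; binding)
step 2 = dur = max(L[2]=8, C[1]=7) = 8
step 3 = dur = max(L[3]=2, C[2]=6) = 6
step 4 = dur = max(L[4]=2, C[3]=5) = 5
step 5 = dur = C[4]=4 = 4
sum of known step durations = 28
dur[1] = total - known = 37 - 28 = 9
L[1] is the binding max in step 1, so L[1] = dur[1] = 9

L[1] = 9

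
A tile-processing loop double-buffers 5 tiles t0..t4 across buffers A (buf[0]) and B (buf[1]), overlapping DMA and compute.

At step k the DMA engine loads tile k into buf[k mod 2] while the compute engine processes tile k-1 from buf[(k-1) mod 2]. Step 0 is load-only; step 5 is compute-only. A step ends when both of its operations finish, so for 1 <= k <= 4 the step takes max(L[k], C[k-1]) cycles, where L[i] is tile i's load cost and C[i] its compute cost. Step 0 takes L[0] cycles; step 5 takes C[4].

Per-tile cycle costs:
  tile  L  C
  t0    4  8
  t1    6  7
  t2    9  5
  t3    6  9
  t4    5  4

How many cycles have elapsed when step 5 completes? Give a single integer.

  0. 4=4c; end=4; A:t0 B:-
  1. max(6,8)=8c; end=12; A:t0 B:t1
  2. max(9,7)=9c; end=21; A:t2 B:t1
  3. max(6,5)=6c; end=27; A:t2 B:t3
  4. max(5,9)=9c; end=36; A:t4 B:t3
  5. 4=4c; end=40; A:t4 B:t3

end_cycle[5] = 40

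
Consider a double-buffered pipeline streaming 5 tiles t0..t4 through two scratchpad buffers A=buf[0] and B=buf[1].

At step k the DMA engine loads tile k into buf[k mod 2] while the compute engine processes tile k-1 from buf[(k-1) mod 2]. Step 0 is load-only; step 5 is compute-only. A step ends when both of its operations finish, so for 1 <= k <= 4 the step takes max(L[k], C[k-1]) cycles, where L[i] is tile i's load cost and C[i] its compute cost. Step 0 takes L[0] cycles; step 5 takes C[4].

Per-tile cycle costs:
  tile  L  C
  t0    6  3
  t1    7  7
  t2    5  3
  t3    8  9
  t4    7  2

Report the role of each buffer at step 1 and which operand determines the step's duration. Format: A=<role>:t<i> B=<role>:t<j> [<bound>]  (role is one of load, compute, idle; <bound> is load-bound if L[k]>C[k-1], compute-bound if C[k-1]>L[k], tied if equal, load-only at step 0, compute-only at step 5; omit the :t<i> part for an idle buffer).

step 1: A=compute:t0 B=load:t1 [load-bound]

step 0: L[0]=6 → dur=6, Σ=6 | A=load:t0 B=idle [load-only]
step 1: L[1]=7 C[0]=3 → dur=7, Σ=13 | A=compute:t0 B=load:t1 [load-bound]
step 2: L[2]=5 C[1]=7 → dur=7, Σ=20 | A=load:t2 B=compute:t1 [compute-bound]
step 3: L[3]=8 C[2]=3 → dur=8, Σ=28 | A=compute:t2 B=load:t3 [load-bound]
step 4: L[4]=7 C[3]=9 → dur=9, Σ=37 | A=load:t4 B=compute:t3 [compute-bound]
step 5: C[4]=2 → dur=2, Σ=39 | A=compute:t4 B=idle [compute-only]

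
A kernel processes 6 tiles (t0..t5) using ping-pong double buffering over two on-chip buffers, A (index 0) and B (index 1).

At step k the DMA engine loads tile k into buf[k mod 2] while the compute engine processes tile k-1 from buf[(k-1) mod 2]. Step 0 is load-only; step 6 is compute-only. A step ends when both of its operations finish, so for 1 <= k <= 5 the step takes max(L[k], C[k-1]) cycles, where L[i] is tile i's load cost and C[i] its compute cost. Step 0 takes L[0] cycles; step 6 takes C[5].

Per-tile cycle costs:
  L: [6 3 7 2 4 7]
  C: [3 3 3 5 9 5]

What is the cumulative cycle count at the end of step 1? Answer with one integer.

end_cycle[1] = 9

  0. 6=6c; end=6; A:t0 B:-
  1. max(3,3)=3c; end=9; A:t0 B:t1
  2. max(7,3)=7c; end=16; A:t2 B:t1
  3. max(2,3)=3c; end=19; A:t2 B:t3
  4. max(4,5)=5c; end=24; A:t4 B:t3
  5. max(7,9)=9c; end=33; A:t4 B:t5
  6. 5=5c; end=38; A:t4 B:t5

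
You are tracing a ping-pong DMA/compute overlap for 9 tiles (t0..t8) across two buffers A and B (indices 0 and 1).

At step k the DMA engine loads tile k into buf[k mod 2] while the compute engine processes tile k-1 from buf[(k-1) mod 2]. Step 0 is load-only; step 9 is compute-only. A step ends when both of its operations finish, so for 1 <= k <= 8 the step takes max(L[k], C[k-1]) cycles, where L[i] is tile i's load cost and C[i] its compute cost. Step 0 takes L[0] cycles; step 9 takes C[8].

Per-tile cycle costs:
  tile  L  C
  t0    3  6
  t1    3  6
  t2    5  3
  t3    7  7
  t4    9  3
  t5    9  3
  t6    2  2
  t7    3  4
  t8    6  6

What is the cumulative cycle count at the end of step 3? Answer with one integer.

end_cycle[3] = 22

  0. 3=3c; end=3; A:t0 B:-
  1. max(3,6)=6c; end=9; A:t0 B:t1
  2. max(5,6)=6c; end=15; A:t2 B:t1
  3. max(7,3)=7c; end=22; A:t2 B:t3
  4. max(9,7)=9c; end=31; A:t4 B:t3
  5. max(9,3)=9c; end=40; A:t4 B:t5
  6. max(2,3)=3c; end=43; A:t6 B:t5
  7. max(3,2)=3c; end=46; A:t6 B:t7
  8. max(6,4)=6c; end=52; A:t8 B:t7
  9. 6=6c; end=58; A:t8 B:t7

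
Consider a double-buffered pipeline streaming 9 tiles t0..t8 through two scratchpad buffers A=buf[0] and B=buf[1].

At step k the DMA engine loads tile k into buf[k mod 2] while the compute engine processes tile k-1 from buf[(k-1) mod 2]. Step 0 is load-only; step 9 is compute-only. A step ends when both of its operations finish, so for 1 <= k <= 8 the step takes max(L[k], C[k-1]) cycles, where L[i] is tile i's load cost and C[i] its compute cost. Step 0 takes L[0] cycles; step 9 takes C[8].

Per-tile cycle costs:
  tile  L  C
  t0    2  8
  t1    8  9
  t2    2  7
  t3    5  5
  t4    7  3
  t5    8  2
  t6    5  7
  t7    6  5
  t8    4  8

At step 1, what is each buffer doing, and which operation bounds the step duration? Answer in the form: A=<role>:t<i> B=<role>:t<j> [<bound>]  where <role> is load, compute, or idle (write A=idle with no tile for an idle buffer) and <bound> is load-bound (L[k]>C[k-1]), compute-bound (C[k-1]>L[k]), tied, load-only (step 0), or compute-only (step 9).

step 1: A=compute:t0 B=load:t1 [tied]

step 0: L[0]=2 → dur=2, Σ=2 | A=load:t0 B=idle [load-only]
step 1: L[1]=8 C[0]=8 → dur=8, Σ=10 | A=compute:t0 B=load:t1 [tied]
step 2: L[2]=2 C[1]=9 → dur=9, Σ=19 | A=load:t2 B=compute:t1 [compute-bound]
step 3: L[3]=5 C[2]=7 → dur=7, Σ=26 | A=compute:t2 B=load:t3 [compute-bound]
step 4: L[4]=7 C[3]=5 → dur=7, Σ=33 | A=load:t4 B=compute:t3 [load-bound]
step 5: L[5]=8 C[4]=3 → dur=8, Σ=41 | A=compute:t4 B=load:t5 [load-bound]
step 6: L[6]=5 C[5]=2 → dur=5, Σ=46 | A=load:t6 B=compute:t5 [load-bound]
step 7: L[7]=6 C[6]=7 → dur=7, Σ=53 | A=compute:t6 B=load:t7 [compute-bound]
step 8: L[8]=4 C[7]=5 → dur=5, Σ=58 | A=load:t8 B=compute:t7 [compute-bound]
step 9: C[8]=8 → dur=8, Σ=66 | A=compute:t8 B=idle [compute-only]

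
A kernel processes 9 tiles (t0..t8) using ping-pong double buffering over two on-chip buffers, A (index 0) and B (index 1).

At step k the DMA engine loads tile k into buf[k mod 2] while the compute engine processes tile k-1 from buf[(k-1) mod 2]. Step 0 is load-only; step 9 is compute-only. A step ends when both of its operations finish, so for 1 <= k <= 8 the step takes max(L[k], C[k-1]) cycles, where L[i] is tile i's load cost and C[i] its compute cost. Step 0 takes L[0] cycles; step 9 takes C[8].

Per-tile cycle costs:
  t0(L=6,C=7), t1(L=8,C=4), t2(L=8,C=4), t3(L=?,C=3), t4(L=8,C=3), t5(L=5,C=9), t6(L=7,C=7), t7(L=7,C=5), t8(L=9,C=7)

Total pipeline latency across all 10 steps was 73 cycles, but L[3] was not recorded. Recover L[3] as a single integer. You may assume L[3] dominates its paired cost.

L[3] = 6

step 0 = dur = L[0]=6 = 6
step 1 = dur = max(L[1]=8, C[0]=7) = 8
step 2 = dur = max(L[2]=8, C[1]=4) = 8
step 3 = dur = max(L[3]=?, C[2]=4) = L[3]  (unknown; binding)
step 4 = dur = max(L[4]=8, C[3]=3) = 8
step 5 = dur = max(L[5]=5, C[4]=3) = 5
step 6 = dur = max(L[6]=7, C[5]=9) = 9
step 7 = dur = max(L[7]=7, C[6]=7) = 7
step 8 = dur = max(L[8]=9, C[7]=5) = 9
step 9 = dur = C[8]=7 = 7
sum of known step durations = 67
dur[3] = total - known = 73 - 67 = 6
L[3] is the binding max in step 3, so L[3] = dur[3] = 6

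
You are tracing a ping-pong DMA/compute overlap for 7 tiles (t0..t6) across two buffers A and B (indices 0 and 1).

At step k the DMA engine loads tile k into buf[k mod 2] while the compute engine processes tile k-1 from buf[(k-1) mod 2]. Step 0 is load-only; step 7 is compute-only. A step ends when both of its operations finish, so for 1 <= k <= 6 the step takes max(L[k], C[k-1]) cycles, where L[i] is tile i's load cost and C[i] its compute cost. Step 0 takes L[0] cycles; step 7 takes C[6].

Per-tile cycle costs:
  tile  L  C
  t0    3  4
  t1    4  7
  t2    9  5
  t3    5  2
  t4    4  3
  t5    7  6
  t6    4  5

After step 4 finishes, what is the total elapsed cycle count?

  0. 3=3c; end=3; A:t0 B:-
  1. max(4,4)=4c; end=7; A:t0 B:t1
  2. max(9,7)=9c; end=16; A:t2 B:t1
  3. max(5,5)=5c; end=21; A:t2 B:t3
  4. max(4,2)=4c; end=25; A:t4 B:t3
  5. max(7,3)=7c; end=32; A:t4 B:t5
  6. max(4,6)=6c; end=38; A:t6 B:t5
  7. 5=5c; end=43; A:t6 B:t5

end_cycle[4] = 25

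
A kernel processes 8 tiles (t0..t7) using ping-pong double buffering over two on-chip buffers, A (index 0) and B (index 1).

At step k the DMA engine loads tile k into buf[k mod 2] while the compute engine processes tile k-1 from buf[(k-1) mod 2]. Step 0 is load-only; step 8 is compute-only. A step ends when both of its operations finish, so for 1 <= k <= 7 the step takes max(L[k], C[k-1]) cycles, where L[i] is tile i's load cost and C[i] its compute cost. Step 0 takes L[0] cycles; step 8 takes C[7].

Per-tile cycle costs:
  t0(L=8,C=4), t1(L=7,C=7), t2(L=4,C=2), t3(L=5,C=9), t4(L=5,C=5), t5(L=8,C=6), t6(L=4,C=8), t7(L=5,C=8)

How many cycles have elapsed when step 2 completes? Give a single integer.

k=0 load=t0/8c comp=- wait=8 total=8
k=1 load=t1/7c comp=t0/4c wait=7 total=15
k=2 load=t2/4c comp=t1/7c wait=7 total=22
k=3 load=t3/5c comp=t2/2c wait=5 total=27
k=4 load=t4/5c comp=t3/9c wait=9 total=36
k=5 load=t5/8c comp=t4/5c wait=8 total=44
k=6 load=t6/4c comp=t5/6c wait=6 total=50
k=7 load=t7/5c comp=t6/8c wait=8 total=58
k=8 load=- comp=t7/8c wait=8 total=66

end_cycle[2] = 22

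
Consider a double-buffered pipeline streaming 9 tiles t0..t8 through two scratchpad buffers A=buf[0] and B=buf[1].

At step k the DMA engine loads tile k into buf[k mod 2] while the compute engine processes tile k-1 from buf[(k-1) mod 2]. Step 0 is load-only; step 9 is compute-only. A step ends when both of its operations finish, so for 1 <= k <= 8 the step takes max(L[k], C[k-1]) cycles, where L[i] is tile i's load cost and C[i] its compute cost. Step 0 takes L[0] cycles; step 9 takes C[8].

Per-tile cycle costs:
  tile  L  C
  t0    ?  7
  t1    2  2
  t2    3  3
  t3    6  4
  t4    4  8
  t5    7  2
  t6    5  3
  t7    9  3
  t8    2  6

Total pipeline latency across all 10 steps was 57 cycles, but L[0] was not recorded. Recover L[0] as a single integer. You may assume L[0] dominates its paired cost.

step 0 → dur = L[0]=? = L[0]  (unknown; binding)
step 1 → dur = max(L[1]=2, C[0]=7) = 7
step 2 → dur = max(L[2]=3, C[1]=2) = 3
step 3 → dur = max(L[3]=6, C[2]=3) = 6
step 4 → dur = max(L[4]=4, C[3]=4) = 4
step 5 → dur = max(L[5]=7, C[4]=8) = 8
step 6 → dur = max(L[6]=5, C[5]=2) = 5
step 7 → dur = max(L[7]=9, C[6]=3) = 9
step 8 → dur = max(L[8]=2, C[7]=3) = 3
step 9 → dur = C[8]=6 = 6
sum of known step durations = 51
dur[0] = total - known = 57 - 51 = 6
L[0] is the binding max in step 0, so L[0] = dur[0] = 6

L[0] = 6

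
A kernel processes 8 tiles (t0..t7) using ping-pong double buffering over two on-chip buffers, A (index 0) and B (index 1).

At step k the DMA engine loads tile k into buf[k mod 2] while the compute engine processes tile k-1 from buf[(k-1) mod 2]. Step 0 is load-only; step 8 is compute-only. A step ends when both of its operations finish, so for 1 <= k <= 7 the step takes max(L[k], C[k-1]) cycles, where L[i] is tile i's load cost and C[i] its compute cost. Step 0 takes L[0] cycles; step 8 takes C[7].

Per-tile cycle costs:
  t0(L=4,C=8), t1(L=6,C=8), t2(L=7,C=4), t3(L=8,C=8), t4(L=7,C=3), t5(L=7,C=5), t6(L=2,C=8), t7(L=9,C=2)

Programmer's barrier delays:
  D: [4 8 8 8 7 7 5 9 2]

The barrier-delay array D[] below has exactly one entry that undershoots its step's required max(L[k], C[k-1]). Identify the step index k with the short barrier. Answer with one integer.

[0] required=L[0]=4=4 vs D=4 ok
[1] required=max(L[1]=6,C[0]=8)=8 vs D=8 ok
[2] required=max(L[2]=7,C[1]=8)=8 vs D=8 ok
[3] required=max(L[3]=8,C[2]=4)=8 vs D=8 ok
[4] required=max(L[4]=7,C[3]=8)=8 vs D=7 SHORT
[5] required=max(L[5]=7,C[4]=3)=7 vs D=7 ok
[6] required=max(L[6]=2,C[5]=5)=5 vs D=5 ok
[7] required=max(L[7]=9,C[6]=8)=9 vs D=9 ok
[8] required=C[7]=2=2 vs D=2 ok

hazard at step 4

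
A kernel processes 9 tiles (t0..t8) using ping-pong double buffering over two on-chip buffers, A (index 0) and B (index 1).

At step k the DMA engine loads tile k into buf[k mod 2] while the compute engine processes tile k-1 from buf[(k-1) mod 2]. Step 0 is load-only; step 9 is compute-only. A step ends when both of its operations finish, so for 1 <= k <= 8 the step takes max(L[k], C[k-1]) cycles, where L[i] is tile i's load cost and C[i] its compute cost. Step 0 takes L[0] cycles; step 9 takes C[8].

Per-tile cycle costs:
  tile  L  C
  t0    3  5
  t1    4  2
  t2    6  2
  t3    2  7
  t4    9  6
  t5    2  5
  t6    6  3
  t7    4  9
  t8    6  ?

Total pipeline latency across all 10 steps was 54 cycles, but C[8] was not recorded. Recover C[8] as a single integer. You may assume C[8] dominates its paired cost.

C[8] = 4

step 0 = dur = L[0]=3 = 3
step 1 = dur = max(L[1]=4, C[0]=5) = 5
step 2 = dur = max(L[2]=6, C[1]=2) = 6
step 3 = dur = max(L[3]=2, C[2]=2) = 2
step 4 = dur = max(L[4]=9, C[3]=7) = 9
step 5 = dur = max(L[5]=2, C[4]=6) = 6
step 6 = dur = max(L[6]=6, C[5]=5) = 6
step 7 = dur = max(L[7]=4, C[6]=3) = 4
step 8 = dur = max(L[8]=6, C[7]=9) = 9
step 9 = dur = C[8]=? = C[8]  (unknown; binding)
sum of known step durations = 50
dur[9] = total - known = 54 - 50 = 4
C[8] is the binding max in step 9, so C[8] = dur[9] = 4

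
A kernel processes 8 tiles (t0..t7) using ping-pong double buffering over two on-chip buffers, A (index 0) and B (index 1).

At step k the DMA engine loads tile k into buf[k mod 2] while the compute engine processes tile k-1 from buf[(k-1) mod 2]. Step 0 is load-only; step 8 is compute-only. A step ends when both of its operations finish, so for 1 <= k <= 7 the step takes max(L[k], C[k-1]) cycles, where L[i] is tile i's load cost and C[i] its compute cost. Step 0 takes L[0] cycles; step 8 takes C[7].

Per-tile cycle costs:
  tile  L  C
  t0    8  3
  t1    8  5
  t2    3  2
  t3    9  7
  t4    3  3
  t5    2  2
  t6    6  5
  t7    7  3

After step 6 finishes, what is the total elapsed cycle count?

  0. 8=8c; end=8; A:t0 B:-
  1. max(8,3)=8c; end=16; A:t0 B:t1
  2. max(3,5)=5c; end=21; A:t2 B:t1
  3. max(9,2)=9c; end=30; A:t2 B:t3
  4. max(3,7)=7c; end=37; A:t4 B:t3
  5. max(2,3)=3c; end=40; A:t4 B:t5
  6. max(6,2)=6c; end=46; A:t6 B:t5
  7. max(7,5)=7c; end=53; A:t6 B:t7
  8. 3=3c; end=56; A:t6 B:t7

end_cycle[6] = 46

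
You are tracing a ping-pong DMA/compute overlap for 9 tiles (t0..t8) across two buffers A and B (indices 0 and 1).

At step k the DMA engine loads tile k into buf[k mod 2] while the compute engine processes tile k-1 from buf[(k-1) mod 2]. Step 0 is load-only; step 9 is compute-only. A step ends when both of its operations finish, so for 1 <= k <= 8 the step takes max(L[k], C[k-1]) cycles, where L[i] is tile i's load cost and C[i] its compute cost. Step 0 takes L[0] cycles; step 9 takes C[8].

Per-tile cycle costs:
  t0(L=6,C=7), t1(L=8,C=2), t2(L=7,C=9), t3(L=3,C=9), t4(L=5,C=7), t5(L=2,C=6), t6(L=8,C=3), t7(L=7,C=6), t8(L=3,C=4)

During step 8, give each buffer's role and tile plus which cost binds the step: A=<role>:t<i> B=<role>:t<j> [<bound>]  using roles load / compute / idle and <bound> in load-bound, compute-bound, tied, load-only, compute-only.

step 8: A=load:t8 B=compute:t7 [compute-bound]

[0] DMA t0→A (6c) ∥ CU idle ⇒ 6c, clock 6
[1] DMA t1→B (8c) ∥ CU A:t0 (7c) ⇒ 8c, clock 14
[2] DMA t2→A (7c) ∥ CU B:t1 (2c) ⇒ 7c, clock 21
[3] DMA t3→B (3c) ∥ CU A:t2 (9c) ⇒ 9c, clock 30
[4] DMA t4→A (5c) ∥ CU B:t3 (9c) ⇒ 9c, clock 39
[5] DMA t5→B (2c) ∥ CU A:t4 (7c) ⇒ 7c, clock 46
[6] DMA t6→A (8c) ∥ CU B:t5 (6c) ⇒ 8c, clock 54
[7] DMA t7→B (7c) ∥ CU A:t6 (3c) ⇒ 7c, clock 61
[8] DMA t8→A (3c) ∥ CU B:t7 (6c) ⇒ 6c, clock 67
[9] DMA idle ∥ CU A:t8 (4c) ⇒ 4c, clock 71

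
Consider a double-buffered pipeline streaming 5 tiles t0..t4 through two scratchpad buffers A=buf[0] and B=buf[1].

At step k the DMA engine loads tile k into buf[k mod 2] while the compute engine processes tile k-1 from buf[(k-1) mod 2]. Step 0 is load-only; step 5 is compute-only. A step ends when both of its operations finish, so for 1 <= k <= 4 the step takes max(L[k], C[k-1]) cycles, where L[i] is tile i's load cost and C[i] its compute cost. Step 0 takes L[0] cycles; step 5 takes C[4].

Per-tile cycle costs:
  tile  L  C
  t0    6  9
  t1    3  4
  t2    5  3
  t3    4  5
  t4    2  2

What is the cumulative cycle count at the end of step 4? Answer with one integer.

end_cycle[4] = 29

  0. 6=6c; end=6; A:t0 B:-
  1. max(3,9)=9c; end=15; A:t0 B:t1
  2. max(5,4)=5c; end=20; A:t2 B:t1
  3. max(4,3)=4c; end=24; A:t2 B:t3
  4. max(2,5)=5c; end=29; A:t4 B:t3
  5. 2=2c; end=31; A:t4 B:t3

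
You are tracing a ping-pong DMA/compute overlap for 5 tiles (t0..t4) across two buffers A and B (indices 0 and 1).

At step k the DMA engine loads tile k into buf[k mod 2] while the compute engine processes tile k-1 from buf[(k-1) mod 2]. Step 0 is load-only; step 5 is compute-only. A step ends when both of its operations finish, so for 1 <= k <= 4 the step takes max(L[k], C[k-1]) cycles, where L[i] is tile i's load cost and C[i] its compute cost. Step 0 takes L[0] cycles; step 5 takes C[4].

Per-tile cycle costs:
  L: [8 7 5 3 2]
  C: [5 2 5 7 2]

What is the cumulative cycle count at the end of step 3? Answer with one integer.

step 0: L[0]=8 → dur=8, Σ=8 | A=load:t0 B=idle [load-only]
step 1: L[1]=7 C[0]=5 → dur=7, Σ=15 | A=compute:t0 B=load:t1 [load-bound]
step 2: L[2]=5 C[1]=2 → dur=5, Σ=20 | A=load:t2 B=compute:t1 [load-bound]
step 3: L[3]=3 C[2]=5 → dur=5, Σ=25 | A=compute:t2 B=load:t3 [compute-bound]
step 4: L[4]=2 C[3]=7 → dur=7, Σ=32 | A=load:t4 B=compute:t3 [compute-bound]
step 5: C[4]=2 → dur=2, Σ=34 | A=compute:t4 B=idle [compute-only]

end_cycle[3] = 25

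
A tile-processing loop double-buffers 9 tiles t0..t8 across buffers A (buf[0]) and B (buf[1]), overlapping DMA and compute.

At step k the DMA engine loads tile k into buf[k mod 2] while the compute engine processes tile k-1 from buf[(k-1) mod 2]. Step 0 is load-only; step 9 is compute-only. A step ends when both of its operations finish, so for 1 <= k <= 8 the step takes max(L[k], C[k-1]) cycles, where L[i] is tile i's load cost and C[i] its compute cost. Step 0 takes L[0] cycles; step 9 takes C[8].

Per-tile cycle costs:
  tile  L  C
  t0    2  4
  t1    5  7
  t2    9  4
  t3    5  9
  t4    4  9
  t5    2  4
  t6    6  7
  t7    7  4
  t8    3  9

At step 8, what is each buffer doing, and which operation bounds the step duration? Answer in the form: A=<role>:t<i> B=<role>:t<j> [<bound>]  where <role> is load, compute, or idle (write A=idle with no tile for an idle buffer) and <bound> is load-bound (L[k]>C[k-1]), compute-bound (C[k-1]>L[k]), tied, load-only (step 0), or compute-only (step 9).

step 8: A=load:t8 B=compute:t7 [compute-bound]

step 0: L[0]=2 → dur=2, Σ=2 | A=load:t0 B=idle [load-only]
step 1: L[1]=5 C[0]=4 → dur=5, Σ=7 | A=compute:t0 B=load:t1 [load-bound]
step 2: L[2]=9 C[1]=7 → dur=9, Σ=16 | A=load:t2 B=compute:t1 [load-bound]
step 3: L[3]=5 C[2]=4 → dur=5, Σ=21 | A=compute:t2 B=load:t3 [load-bound]
step 4: L[4]=4 C[3]=9 → dur=9, Σ=30 | A=load:t4 B=compute:t3 [compute-bound]
step 5: L[5]=2 C[4]=9 → dur=9, Σ=39 | A=compute:t4 B=load:t5 [compute-bound]
step 6: L[6]=6 C[5]=4 → dur=6, Σ=45 | A=load:t6 B=compute:t5 [load-bound]
step 7: L[7]=7 C[6]=7 → dur=7, Σ=52 | A=compute:t6 B=load:t7 [tied]
step 8: L[8]=3 C[7]=4 → dur=4, Σ=56 | A=load:t8 B=compute:t7 [compute-bound]
step 9: C[8]=9 → dur=9, Σ=65 | A=compute:t8 B=idle [compute-only]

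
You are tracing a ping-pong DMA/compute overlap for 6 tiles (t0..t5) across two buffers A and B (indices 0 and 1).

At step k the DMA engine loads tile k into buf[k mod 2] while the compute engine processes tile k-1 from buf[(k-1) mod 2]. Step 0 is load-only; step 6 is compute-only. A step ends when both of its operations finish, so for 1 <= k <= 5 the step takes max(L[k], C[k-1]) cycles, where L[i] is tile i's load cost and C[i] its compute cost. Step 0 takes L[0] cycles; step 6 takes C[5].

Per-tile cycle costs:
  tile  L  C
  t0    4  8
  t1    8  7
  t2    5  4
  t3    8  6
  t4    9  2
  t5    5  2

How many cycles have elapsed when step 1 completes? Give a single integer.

end_cycle[1] = 12

step 0: L[0]=4 → dur=4, Σ=4 | A=load:t0 B=idle [load-only]
step 1: L[1]=8 C[0]=8 → dur=8, Σ=12 | A=compute:t0 B=load:t1 [tied]
step 2: L[2]=5 C[1]=7 → dur=7, Σ=19 | A=load:t2 B=compute:t1 [compute-bound]
step 3: L[3]=8 C[2]=4 → dur=8, Σ=27 | A=compute:t2 B=load:t3 [load-bound]
step 4: L[4]=9 C[3]=6 → dur=9, Σ=36 | A=load:t4 B=compute:t3 [load-bound]
step 5: L[5]=5 C[4]=2 → dur=5, Σ=41 | A=compute:t4 B=load:t5 [load-bound]
step 6: C[5]=2 → dur=2, Σ=43 | A=idle B=compute:t5 [compute-only]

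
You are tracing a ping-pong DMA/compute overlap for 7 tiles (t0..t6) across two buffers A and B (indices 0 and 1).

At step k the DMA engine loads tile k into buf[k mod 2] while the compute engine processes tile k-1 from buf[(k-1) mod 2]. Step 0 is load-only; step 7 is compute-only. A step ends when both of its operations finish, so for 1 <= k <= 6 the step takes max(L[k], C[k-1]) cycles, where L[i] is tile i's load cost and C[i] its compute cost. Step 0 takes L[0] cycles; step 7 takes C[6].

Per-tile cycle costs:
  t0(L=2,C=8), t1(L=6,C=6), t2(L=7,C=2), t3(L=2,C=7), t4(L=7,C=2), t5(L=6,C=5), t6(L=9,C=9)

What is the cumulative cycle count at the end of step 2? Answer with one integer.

end_cycle[2] = 17

step 0: L[0]=2 → dur=2, Σ=2 | A=load:t0 B=idle [load-only]
step 1: L[1]=6 C[0]=8 → dur=8, Σ=10 | A=compute:t0 B=load:t1 [compute-bound]
step 2: L[2]=7 C[1]=6 → dur=7, Σ=17 | A=load:t2 B=compute:t1 [load-bound]
step 3: L[3]=2 C[2]=2 → dur=2, Σ=19 | A=compute:t2 B=load:t3 [tied]
step 4: L[4]=7 C[3]=7 → dur=7, Σ=26 | A=load:t4 B=compute:t3 [tied]
step 5: L[5]=6 C[4]=2 → dur=6, Σ=32 | A=compute:t4 B=load:t5 [load-bound]
step 6: L[6]=9 C[5]=5 → dur=9, Σ=41 | A=load:t6 B=compute:t5 [load-bound]
step 7: C[6]=9 → dur=9, Σ=50 | A=compute:t6 B=idle [compute-only]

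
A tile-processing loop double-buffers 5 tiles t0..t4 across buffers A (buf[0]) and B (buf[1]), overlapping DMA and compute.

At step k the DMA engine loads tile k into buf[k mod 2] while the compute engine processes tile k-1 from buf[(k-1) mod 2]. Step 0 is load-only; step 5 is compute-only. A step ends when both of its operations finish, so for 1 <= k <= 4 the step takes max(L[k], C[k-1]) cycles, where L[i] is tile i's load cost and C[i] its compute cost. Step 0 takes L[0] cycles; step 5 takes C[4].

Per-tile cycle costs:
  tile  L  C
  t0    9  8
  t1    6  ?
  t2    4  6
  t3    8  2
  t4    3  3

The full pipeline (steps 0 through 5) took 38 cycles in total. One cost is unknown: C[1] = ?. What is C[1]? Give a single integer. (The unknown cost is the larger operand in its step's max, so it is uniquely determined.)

C[1] = 7

step 0 = dur = L[0]=9 = 9
step 1 = dur = max(L[1]=6, C[0]=8) = 8
step 2 = dur = max(L[2]=4, C[1]=?) = C[1]  (unknown; binding)
step 3 = dur = max(L[3]=8, C[2]=6) = 8
step 4 = dur = max(L[4]=3, C[3]=2) = 3
step 5 = dur = C[4]=3 = 3
sum of known step durations = 31
dur[2] = total - known = 38 - 31 = 7
C[1] is the binding max in step 2, so C[1] = dur[2] = 7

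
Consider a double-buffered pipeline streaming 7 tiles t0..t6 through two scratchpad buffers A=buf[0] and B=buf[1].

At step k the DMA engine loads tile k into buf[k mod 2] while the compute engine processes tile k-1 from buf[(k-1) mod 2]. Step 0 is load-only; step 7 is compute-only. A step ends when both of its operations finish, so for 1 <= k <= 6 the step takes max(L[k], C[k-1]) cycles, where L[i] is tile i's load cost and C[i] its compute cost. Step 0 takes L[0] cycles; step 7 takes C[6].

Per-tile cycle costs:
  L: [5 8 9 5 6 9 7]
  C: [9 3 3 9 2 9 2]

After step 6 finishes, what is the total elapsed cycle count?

end_cycle[6] = 55

  0. 5=5c; end=5; A:t0 B:-
  1. max(8,9)=9c; end=14; A:t0 B:t1
  2. max(9,3)=9c; end=23; A:t2 B:t1
  3. max(5,3)=5c; end=28; A:t2 B:t3
  4. max(6,9)=9c; end=37; A:t4 B:t3
  5. max(9,2)=9c; end=46; A:t4 B:t5
  6. max(7,9)=9c; end=55; A:t6 B:t5
  7. 2=2c; end=57; A:t6 B:t5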